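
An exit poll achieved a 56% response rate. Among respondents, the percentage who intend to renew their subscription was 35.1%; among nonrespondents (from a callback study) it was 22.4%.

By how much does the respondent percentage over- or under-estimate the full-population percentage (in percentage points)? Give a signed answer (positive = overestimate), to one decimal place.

+5.6 percentage points

Nonresponse fraction = 1 − 0.56 = 0.44.
Bias = (nonresponse fraction) × (respondent percentage − nonrespondent percentage)
     = 0.44 × (35.1 − 22.4) = 0.44 × 12.7 = 5.588.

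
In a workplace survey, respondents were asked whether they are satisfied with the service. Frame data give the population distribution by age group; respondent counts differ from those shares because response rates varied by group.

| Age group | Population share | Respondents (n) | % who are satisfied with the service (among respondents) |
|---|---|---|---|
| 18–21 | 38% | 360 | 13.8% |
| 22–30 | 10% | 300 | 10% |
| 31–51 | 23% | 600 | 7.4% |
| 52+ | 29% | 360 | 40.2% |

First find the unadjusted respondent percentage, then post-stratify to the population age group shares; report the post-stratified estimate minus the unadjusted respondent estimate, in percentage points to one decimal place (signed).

+3.0 percentage points

Naive respondent-only estimate (weights = respondent counts):
  (360/1620)×13.8 + (300/1620)×10 + (600/1620)×7.4 + (360/1620)×40.2 = 16.5926%
Post-stratified estimate weights by population shares:
  0.38×13.8 + 0.1×10 + 0.23×7.4 + 0.29×40.2 = 19.604%
Difference = 19.604 − 16.5926 = 3.0114 pp.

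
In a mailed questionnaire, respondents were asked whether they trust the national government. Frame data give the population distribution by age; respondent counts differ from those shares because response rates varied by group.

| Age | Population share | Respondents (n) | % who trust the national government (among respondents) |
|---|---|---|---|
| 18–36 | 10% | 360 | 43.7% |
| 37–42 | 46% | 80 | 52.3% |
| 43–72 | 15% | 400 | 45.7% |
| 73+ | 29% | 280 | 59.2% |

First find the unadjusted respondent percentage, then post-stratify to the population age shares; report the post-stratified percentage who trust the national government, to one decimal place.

52.5%

Unadjusted (pooled respondent) estimate weights by respondent counts:
  (360/1120)×43.7 + (80/1120)×52.3 + (400/1120)×45.7 + (280/1120)×59.2 = 48.9036%
Post-stratifying to population shares instead:
  0.1×43.7 + 0.46×52.3 + 0.15×45.7 + 0.29×59.2 = 52.451%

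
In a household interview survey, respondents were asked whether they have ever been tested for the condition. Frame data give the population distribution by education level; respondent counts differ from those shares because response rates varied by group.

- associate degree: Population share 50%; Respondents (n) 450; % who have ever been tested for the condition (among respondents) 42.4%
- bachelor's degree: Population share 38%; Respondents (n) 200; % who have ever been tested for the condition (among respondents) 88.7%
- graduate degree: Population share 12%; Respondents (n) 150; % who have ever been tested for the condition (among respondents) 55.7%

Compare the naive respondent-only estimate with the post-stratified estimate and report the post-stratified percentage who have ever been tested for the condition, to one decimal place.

Unadjusted (pooled respondent) estimate weights by respondent counts:
  (450/800)×42.4 + (200/800)×88.7 + (150/800)×55.7 = 56.4688%
Post-stratified estimate weights by population shares:
  0.5×42.4 + 0.38×88.7 + 0.12×55.7 = 61.59%

61.6%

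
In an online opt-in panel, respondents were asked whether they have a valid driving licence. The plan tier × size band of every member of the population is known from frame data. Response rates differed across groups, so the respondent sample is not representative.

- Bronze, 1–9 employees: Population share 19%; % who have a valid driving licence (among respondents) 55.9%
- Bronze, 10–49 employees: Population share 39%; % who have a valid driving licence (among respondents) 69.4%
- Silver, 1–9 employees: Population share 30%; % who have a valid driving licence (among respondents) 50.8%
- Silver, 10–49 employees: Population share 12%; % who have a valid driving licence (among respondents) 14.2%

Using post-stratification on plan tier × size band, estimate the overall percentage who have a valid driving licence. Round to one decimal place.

Weight each group's respondent value by its population share:
  Bronze, 1–9 employees: 0.19 × 55.9 = 10.621
  Bronze, 10–49 employees: 0.39 × 69.4 = 27.066
  Silver, 1–9 employees: 0.3 × 50.8 = 15.24
  Silver, 10–49 employees: 0.12 × 14.2 = 1.704
Post-stratified estimate = 54.631 → 54.6%.

54.6%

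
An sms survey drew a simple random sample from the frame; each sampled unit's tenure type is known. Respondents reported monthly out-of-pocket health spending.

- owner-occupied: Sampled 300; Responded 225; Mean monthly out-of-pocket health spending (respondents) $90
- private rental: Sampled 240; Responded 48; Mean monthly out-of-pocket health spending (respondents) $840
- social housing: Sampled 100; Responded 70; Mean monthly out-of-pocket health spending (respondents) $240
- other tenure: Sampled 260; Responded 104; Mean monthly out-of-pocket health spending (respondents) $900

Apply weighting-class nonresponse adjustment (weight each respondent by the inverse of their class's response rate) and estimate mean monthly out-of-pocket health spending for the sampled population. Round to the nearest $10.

Class response rates: owner-occupied 225/300 = 75%, private rental 48/240 = 20%, social housing 70/100 = 70%, other tenure 104/260 = 40%.
Weighting each respondent by the inverse class response rate inflates each class back to its sampled size, so the class weight is n_sampled:
  owner-occupied: 300 × 90 = 27,000
  private rental: 240 × 840 = 201,600
  social housing: 100 × 240 = 24,000
  other tenure: 260 × 900 = 234,000
Adjusted estimate = 486,600 / 900 = 540.667 → $540.

$540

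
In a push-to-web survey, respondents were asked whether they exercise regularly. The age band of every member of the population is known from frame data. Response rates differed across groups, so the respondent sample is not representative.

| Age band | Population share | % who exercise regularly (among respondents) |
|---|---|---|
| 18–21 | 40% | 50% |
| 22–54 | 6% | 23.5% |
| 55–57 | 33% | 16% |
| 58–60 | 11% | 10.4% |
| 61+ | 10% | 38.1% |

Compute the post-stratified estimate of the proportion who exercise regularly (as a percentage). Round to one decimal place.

Each cell contributes population-share × respondent value:
  18–21: 0.4 × 50 = 20
  22–54: 0.06 × 23.5 = 1.41
  55–57: 0.33 × 16 = 5.28
  58–60: 0.11 × 10.4 = 1.144
  61+: 0.1 × 38.1 = 3.81
Post-stratified estimate = 31.644 → 31.6%.

31.6%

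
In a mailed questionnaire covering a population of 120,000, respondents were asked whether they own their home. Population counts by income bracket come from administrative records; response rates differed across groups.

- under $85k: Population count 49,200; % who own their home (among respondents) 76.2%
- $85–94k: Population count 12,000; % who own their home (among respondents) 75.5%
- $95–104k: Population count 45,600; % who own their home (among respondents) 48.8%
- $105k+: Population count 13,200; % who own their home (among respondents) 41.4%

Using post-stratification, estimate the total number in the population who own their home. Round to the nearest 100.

74,300

Each cell contributes its population count × the respondent rate:
  under $85k: 49,200 × 76.2% = 37490.4
  $85–94k: 12,000 × 75.5% = 9060
  $95–104k: 45,600 × 48.8% = 22252.8
  $105k+: 13,200 × 41.4% = 5464.8
Estimated total = 74,268 → 74,300.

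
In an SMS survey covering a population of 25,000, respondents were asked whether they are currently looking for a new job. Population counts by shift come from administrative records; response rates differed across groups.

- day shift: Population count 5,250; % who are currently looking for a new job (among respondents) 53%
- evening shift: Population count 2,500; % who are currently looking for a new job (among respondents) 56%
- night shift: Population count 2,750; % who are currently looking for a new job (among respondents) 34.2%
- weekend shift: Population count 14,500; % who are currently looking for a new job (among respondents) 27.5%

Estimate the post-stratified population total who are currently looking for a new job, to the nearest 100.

Each cell contributes its population count × the respondent rate:
  day shift: 5,250 × 53% = 2782.5
  evening shift: 2,500 × 56% = 1400
  night shift: 2,750 × 34.2% = 940.5
  weekend shift: 14,500 × 27.5% = 3987.5
Estimated total = 9110.5 → 9,100.

9,100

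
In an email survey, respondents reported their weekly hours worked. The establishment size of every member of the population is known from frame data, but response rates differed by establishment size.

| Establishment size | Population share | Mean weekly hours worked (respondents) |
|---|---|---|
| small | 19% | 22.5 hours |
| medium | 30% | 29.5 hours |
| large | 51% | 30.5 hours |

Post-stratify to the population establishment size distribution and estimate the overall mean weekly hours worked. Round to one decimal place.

28.7

Each cell contributes population-share × respondent value:
  small: 0.19 × 22.5 = 4.275
  medium: 0.3 × 29.5 = 8.85
  large: 0.51 × 30.5 = 15.555
Post-stratified estimate = 28.68 → 28.7.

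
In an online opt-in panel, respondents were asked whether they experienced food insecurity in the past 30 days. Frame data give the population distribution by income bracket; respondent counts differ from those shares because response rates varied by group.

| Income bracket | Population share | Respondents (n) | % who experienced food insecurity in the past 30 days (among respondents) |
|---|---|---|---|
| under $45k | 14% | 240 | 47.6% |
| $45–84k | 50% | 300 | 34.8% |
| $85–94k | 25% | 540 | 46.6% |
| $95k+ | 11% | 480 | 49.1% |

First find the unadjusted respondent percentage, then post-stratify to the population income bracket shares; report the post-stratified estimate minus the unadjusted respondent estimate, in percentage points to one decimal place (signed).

-4.1 percentage points

Naive respondent-only estimate (weights = respondent counts):
  (240/1560)×47.6 + (300/1560)×34.8 + (540/1560)×46.6 + (480/1560)×49.1 = 45.2538%
Post-stratified estimate weights by population shares:
  0.14×47.6 + 0.5×34.8 + 0.25×46.6 + 0.11×49.1 = 41.115%
Difference = 41.115 − 45.2538 = -4.1388 pp.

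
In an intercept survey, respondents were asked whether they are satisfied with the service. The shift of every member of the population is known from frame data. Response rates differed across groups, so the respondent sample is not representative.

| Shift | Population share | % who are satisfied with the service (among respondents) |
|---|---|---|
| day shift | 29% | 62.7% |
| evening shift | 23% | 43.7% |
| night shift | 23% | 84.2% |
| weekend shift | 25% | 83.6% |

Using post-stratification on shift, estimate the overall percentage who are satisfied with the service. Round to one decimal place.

Weight each group's respondent value by its population share:
  day shift: 0.29 × 62.7 = 18.183
  evening shift: 0.23 × 43.7 = 10.051
  night shift: 0.23 × 84.2 = 19.366
  weekend shift: 0.25 × 83.6 = 20.9
Post-stratified estimate = 68.5 → 68.5%.

68.5%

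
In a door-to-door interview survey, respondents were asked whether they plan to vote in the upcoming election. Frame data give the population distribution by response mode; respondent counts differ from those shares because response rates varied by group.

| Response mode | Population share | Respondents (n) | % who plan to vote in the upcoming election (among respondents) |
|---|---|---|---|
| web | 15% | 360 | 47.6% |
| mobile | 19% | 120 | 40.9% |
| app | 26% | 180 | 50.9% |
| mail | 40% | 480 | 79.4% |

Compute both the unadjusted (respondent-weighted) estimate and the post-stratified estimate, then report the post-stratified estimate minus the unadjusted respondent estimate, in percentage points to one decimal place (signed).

-0.9 percentage points

Without adjustment, the pooled respondent share is:
  (360/1140)×47.6 + (120/1140)×40.9 + (180/1140)×50.9 + (480/1140)×79.4 = 60.8053%
Post-stratifying to population shares instead:
  0.15×47.6 + 0.19×40.9 + 0.26×50.9 + 0.4×79.4 = 59.905%
Difference = 59.905 − 60.8053 = -0.9003 pp.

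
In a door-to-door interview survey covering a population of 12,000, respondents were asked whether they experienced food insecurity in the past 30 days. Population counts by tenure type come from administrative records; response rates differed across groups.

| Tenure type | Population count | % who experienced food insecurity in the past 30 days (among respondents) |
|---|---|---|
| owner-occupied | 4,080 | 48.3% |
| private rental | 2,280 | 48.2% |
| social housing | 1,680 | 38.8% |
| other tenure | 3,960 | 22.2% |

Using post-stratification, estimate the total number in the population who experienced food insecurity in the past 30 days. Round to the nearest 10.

4,600

Apply each group's respondent rate to its population count:
  owner-occupied: 4,080 × 48.3% = 1970.64
  private rental: 2,280 × 48.2% = 1098.96
  social housing: 1,680 × 38.8% = 651.84
  other tenure: 3,960 × 22.2% = 879.12
Estimated total = 4600.56 → 4,600.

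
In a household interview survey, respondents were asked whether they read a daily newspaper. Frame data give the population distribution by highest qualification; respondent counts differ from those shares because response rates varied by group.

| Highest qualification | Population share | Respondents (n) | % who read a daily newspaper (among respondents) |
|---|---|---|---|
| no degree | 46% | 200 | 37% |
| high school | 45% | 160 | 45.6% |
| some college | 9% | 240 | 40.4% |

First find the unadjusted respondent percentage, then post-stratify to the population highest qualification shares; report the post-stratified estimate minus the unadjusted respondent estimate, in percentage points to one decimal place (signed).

+0.5 percentage points

Without adjustment, the pooled respondent share is:
  (200/600)×37 + (160/600)×45.6 + (240/600)×40.4 = 40.6533%
Post-stratifying to population shares instead:
  0.46×37 + 0.45×45.6 + 0.09×40.4 = 41.176%
Difference = 41.176 − 40.6533 = 0.5227 pp.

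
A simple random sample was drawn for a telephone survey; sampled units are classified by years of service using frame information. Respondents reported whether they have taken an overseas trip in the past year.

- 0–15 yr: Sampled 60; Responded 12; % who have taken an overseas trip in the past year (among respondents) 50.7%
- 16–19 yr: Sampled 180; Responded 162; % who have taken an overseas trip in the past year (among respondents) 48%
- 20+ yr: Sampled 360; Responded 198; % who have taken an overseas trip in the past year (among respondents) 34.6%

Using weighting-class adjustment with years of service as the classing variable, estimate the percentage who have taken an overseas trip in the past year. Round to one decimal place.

Class response rates: 0–15 yr 12/60 = 20%, 16–19 yr 162/180 = 90%, 20+ yr 198/360 = 55%.
Each respondent's weight = sampled/responded in their class; summing within a class gives n_sampled, so:
  0–15 yr: 60 × 50.7 = 3042
  16–19 yr: 180 × 48 = 8640
  20+ yr: 360 × 34.6 = 12,456
Adjusted estimate = 24,138 / 600 = 40.23 → 40.2%.

40.2%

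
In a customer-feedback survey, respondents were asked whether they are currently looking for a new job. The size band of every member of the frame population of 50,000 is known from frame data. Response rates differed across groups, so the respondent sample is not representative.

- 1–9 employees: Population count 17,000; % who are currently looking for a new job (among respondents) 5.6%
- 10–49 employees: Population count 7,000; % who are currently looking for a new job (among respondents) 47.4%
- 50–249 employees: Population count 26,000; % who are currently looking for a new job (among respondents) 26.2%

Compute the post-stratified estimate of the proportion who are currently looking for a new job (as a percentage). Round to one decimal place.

Each cell contributes population-share × respondent value:
  1–9 employees: (17,000/50,000) × 5.6 = 1.904
  10–49 employees: (7,000/50,000) × 47.4 = 6.636
  50–249 employees: (26,000/50,000) × 26.2 = 13.624
Post-stratified estimate = 22.164 → 22.2%.

22.2%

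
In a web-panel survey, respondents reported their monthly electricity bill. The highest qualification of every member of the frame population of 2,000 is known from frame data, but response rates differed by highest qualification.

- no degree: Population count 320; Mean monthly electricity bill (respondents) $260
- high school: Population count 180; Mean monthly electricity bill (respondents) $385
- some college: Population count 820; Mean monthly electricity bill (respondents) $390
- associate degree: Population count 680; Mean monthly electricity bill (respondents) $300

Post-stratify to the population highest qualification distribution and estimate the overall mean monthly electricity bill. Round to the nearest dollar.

$338

Weight each group's respondent value by its population share:
  no degree: (320/2,000) × 260 = 41.6
  high school: (180/2,000) × 385 = 34.65
  some college: (820/2,000) × 390 = 159.9
  associate degree: (680/2,000) × 300 = 102
Post-stratified estimate = 338.15 → $338.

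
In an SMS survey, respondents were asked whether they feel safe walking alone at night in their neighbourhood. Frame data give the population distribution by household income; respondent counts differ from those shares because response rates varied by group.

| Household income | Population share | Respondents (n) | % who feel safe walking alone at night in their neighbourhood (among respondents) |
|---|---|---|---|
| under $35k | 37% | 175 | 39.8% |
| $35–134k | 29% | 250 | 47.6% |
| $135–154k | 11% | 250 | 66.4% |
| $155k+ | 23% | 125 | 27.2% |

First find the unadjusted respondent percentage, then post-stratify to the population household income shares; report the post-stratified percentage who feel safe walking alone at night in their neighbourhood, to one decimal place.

42.1%

Naive respondent-only estimate (weights = respondent counts):
  (175/800)×39.8 + (250/800)×47.6 + (250/800)×66.4 + (125/800)×27.2 = 48.5812%
Reweighting by population household income shares:
  0.37×39.8 + 0.29×47.6 + 0.11×66.4 + 0.23×27.2 = 42.09%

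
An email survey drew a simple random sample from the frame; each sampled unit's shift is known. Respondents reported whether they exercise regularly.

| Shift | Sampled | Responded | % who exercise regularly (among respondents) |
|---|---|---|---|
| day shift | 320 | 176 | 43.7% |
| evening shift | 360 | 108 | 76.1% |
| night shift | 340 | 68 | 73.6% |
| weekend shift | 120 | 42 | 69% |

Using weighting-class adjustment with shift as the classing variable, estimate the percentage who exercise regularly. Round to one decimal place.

65.5%

Response rates by class: day shift 176/320 = 55%, evening shift 108/360 = 30%, night shift 68/340 = 20%, weekend shift 42/120 = 35%.
With weight = n_sampled/n_responded per class, the weighted class total is n_sampled:
  day shift: 320 × 43.7 = 13,984
  evening shift: 360 × 76.1 = 27396
  night shift: 340 × 73.6 = 25024
  weekend shift: 120 × 69 = 8280
Adjusted estimate = 74,684 / 1,140 = 65.5123 → 65.5%.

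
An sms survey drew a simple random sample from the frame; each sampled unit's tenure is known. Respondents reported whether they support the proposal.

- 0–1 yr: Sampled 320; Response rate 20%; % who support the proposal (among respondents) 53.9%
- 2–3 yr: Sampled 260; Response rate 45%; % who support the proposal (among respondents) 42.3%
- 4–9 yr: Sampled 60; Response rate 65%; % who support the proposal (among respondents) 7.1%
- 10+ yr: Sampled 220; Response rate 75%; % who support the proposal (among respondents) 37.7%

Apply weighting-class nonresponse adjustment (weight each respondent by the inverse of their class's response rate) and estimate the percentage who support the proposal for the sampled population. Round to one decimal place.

43.0%

Weighting each respondent by the inverse class response rate inflates each class back to its sampled size, so the class weight is n_sampled:
  0–1 yr: 320 × 53.9 = 17,248
  2–3 yr: 260 × 42.3 = 10,998
  4–9 yr: 60 × 7.1 = 426
  10+ yr: 220 × 37.7 = 8294
Adjusted estimate = 36,966 / 860 = 42.9837 → 43.0%.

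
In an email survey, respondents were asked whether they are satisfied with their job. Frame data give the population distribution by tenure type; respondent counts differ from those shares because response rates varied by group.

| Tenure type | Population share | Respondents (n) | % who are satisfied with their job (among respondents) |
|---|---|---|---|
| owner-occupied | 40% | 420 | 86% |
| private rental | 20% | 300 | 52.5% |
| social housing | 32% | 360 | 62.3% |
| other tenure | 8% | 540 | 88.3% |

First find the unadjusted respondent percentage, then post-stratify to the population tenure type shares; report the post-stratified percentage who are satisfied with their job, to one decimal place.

71.9%

Without adjustment, the pooled respondent share is:
  (420/1620)×86 + (300/1620)×52.5 + (360/1620)×62.3 + (540/1620)×88.3 = 75.2963%
Post-stratifying to population shares instead:
  0.4×86 + 0.2×52.5 + 0.32×62.3 + 0.08×88.3 = 71.9%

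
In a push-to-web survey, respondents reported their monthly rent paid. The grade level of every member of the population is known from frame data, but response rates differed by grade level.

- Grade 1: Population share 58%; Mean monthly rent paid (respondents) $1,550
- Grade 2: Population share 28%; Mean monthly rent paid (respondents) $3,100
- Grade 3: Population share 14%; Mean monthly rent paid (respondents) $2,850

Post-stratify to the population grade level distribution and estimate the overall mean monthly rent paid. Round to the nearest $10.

Weight each group's respondent value by its population share:
  Grade 1: 0.58 × 1550 = 899
  Grade 2: 0.28 × 3100 = 868
  Grade 3: 0.14 × 2850 = 399
Post-stratified estimate = 2166 → $2,170.

$2,170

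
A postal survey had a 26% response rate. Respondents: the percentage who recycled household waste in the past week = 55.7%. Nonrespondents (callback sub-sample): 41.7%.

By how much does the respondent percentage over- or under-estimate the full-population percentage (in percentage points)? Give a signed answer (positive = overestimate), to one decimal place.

Nonresponse fraction = 1 − 0.26 = 0.74.
Bias = (nonresponse fraction) × (respondent percentage − nonrespondent percentage)
     = 0.74 × (55.7 − 41.7) = 0.74 × 14 = 10.36.

+10.4 percentage points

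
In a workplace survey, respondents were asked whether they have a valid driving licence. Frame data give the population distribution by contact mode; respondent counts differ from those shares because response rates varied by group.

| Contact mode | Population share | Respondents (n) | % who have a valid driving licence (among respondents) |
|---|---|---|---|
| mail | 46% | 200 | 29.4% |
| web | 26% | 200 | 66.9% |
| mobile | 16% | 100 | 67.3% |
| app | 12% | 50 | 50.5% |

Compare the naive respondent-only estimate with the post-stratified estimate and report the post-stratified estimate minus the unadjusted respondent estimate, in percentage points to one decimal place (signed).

-4.1 percentage points

Without adjustment, the pooled respondent share is:
  (200/550)×29.4 + (200/550)×66.9 + (100/550)×67.3 + (50/550)×50.5 = 51.8455%
Reweighting by population contact mode shares:
  0.46×29.4 + 0.26×66.9 + 0.16×67.3 + 0.12×50.5 = 47.746%
Difference = 47.746 − 51.8455 = -4.0995 pp.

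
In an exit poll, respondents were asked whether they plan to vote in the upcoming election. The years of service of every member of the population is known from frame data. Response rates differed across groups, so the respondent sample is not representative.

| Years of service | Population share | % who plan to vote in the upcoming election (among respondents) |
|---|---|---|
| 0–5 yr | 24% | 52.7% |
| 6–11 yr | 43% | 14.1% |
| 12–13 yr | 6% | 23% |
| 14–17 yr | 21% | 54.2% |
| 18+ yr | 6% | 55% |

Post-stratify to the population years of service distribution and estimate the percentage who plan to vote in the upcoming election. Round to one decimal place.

34.8%

Weight each group's respondent value by its population share:
  0–5 yr: 0.24 × 52.7 = 12.648
  6–11 yr: 0.43 × 14.1 = 6.063
  12–13 yr: 0.06 × 23 = 1.38
  14–17 yr: 0.21 × 54.2 = 11.382
  18+ yr: 0.06 × 55 = 3.3
Post-stratified estimate = 34.773 → 34.8%.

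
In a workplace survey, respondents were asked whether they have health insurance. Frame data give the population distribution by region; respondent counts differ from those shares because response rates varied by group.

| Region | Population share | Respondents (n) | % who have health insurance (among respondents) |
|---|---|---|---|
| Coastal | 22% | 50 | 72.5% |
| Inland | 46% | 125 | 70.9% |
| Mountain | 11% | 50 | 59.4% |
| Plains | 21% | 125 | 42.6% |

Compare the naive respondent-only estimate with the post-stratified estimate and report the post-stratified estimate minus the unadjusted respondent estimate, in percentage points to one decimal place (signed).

+4.7 percentage points

Unadjusted (pooled respondent) estimate weights by respondent counts:
  (50/350)×72.5 + (125/350)×70.9 + (50/350)×59.4 + (125/350)×42.6 = 59.3786%
Post-stratified estimate weights by population shares:
  0.22×72.5 + 0.46×70.9 + 0.11×59.4 + 0.21×42.6 = 64.044%
Difference = 64.044 − 59.3786 = 4.6654 pp.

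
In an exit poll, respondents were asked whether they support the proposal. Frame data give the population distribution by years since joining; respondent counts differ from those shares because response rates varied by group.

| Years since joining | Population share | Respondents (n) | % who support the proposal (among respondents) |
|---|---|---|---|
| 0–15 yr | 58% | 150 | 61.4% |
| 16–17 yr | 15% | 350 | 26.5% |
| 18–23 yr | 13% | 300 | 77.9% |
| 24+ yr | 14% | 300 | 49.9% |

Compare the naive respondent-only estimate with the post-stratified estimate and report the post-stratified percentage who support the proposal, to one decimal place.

Naive respondent-only estimate (weights = respondent counts):
  (150/1100)×61.4 + (350/1100)×26.5 + (300/1100)×77.9 + (300/1100)×49.9 = 51.6591%
Post-stratifying to population shares instead:
  0.58×61.4 + 0.15×26.5 + 0.13×77.9 + 0.14×49.9 = 56.7%

56.7%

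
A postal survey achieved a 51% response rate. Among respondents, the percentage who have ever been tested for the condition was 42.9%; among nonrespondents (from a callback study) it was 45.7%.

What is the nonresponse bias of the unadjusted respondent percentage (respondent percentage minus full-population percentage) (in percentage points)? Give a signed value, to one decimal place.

Nonresponse fraction = 1 − 0.51 = 0.49.
Bias = (nonresponse fraction) × (respondent percentage − nonrespondent percentage)
     = 0.49 × (42.9 − 45.7) = 0.49 × -2.8 = -1.372.

-1.4 percentage points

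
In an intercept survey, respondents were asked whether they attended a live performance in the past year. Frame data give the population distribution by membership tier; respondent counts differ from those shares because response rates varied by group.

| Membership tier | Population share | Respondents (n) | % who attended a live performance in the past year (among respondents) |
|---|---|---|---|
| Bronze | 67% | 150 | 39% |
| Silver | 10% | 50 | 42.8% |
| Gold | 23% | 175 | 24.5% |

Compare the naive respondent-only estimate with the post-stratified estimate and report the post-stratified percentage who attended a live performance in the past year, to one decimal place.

36.0%

Without adjustment, the pooled respondent share is:
  (150/375)×39 + (50/375)×42.8 + (175/375)×24.5 = 32.74%
Reweighting by population membership tier shares:
  0.67×39 + 0.1×42.8 + 0.23×24.5 = 36.045%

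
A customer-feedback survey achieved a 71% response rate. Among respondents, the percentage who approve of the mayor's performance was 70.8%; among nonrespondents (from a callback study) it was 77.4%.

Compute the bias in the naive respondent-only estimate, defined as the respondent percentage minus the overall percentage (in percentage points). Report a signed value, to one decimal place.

-1.9 percentage points

Nonresponse fraction = 1 − 0.71 = 0.29.
Bias = (nonresponse fraction) × (respondent percentage − nonrespondent percentage)
     = 0.29 × (70.8 − 77.4) = 0.29 × -6.6 = -1.914.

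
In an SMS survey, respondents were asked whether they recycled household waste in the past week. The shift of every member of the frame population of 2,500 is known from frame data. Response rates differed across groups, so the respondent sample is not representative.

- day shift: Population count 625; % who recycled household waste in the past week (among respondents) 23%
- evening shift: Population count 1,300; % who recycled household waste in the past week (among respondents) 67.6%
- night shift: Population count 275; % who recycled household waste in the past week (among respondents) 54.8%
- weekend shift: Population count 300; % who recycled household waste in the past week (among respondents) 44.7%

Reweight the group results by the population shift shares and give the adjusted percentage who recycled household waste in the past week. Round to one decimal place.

Weight each group's respondent value by its population share:
  day shift: (625/2,500) × 23 = 5.75
  evening shift: (1,300/2,500) × 67.6 = 35.152
  night shift: (275/2,500) × 54.8 = 6.028
  weekend shift: (300/2,500) × 44.7 = 5.364
Post-stratified estimate = 52.294 → 52.3%.

52.3%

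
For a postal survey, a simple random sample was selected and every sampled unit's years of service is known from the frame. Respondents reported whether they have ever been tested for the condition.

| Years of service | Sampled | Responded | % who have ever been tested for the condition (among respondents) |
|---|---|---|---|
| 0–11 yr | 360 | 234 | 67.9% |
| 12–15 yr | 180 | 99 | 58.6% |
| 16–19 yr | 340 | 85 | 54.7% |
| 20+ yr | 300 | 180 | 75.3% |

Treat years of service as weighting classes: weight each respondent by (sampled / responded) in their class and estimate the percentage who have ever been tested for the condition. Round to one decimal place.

Response rates by class: 0–11 yr 234/360 = 65%, 12–15 yr 99/180 = 55%, 16–19 yr 85/340 = 25%, 20+ yr 180/300 = 60%.
Weighting each respondent by the inverse class response rate inflates each class back to its sampled size, so the class weight is n_sampled:
  0–11 yr: 360 × 67.9 = 24444
  12–15 yr: 180 × 58.6 = 10,548
  16–19 yr: 340 × 54.7 = 18,598
  20+ yr: 300 × 75.3 = 22,590
Adjusted estimate = 76,180 / 1,180 = 64.5593 → 64.6%.

64.6%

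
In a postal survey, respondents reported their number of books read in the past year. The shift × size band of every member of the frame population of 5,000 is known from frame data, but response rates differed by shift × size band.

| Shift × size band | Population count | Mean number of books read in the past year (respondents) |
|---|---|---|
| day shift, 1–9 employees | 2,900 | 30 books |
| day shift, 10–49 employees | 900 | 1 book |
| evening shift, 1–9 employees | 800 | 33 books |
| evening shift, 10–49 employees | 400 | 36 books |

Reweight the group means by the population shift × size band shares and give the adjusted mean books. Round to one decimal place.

Post-stratification weights by population share, not respondent share:
  day shift, 1–9 employees: (2,900/5,000) × 30 = 17.4
  day shift, 10–49 employees: (900/5,000) × 1 = 0.18
  evening shift, 1–9 employees: (800/5,000) × 33 = 5.28
  evening shift, 10–49 employees: (400/5,000) × 36 = 2.88
Post-stratified estimate = 25.74 → 25.7.

25.7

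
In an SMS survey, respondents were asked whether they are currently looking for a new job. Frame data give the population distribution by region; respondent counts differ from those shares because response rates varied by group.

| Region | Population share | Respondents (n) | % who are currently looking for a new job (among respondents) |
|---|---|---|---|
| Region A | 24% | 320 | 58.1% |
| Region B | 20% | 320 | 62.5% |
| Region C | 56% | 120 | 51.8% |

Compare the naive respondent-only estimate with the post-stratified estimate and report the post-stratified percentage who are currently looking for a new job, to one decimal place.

55.5%

Unadjusted (pooled respondent) estimate weights by respondent counts:
  (320/760)×58.1 + (320/760)×62.5 + (120/760)×51.8 = 58.9579%
Post-stratified estimate weights by population shares:
  0.24×58.1 + 0.2×62.5 + 0.56×51.8 = 55.452%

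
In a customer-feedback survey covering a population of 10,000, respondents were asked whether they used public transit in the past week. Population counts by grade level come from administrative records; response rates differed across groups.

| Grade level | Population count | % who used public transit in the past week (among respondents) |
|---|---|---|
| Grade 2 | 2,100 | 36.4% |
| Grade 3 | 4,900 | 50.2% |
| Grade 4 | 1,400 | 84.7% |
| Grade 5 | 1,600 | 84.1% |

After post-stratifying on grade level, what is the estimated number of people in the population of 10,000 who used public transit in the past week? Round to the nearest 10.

5,760

Apply each group's respondent rate to its population count:
  Grade 2: 2,100 × 36.4% = 764.4
  Grade 3: 4,900 × 50.2% = 2459.8
  Grade 4: 1,400 × 84.7% = 1185.8
  Grade 5: 1,600 × 84.1% = 1345.6
Estimated total = 5755.6 → 5,760.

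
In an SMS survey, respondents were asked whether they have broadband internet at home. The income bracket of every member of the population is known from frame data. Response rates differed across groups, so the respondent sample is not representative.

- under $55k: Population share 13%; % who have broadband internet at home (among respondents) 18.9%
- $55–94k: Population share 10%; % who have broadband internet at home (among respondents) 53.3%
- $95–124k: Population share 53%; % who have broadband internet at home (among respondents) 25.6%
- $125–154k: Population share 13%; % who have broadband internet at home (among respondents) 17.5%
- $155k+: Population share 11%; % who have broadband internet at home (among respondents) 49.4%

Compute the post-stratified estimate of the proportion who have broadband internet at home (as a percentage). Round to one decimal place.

Each cell contributes population-share × respondent value:
  under $55k: 0.13 × 18.9 = 2.457
  $55–94k: 0.1 × 53.3 = 5.33
  $95–124k: 0.53 × 25.6 = 13.568
  $125–154k: 0.13 × 17.5 = 2.275
  $155k+: 0.11 × 49.4 = 5.434
Post-stratified estimate = 29.064 → 29.1%.

29.1%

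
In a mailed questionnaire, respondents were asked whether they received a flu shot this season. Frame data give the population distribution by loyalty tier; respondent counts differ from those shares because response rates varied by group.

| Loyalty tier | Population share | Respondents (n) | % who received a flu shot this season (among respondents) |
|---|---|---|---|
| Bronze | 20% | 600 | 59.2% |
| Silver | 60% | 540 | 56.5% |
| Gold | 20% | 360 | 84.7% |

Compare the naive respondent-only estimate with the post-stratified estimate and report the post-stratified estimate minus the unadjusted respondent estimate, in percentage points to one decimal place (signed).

-1.7 percentage points

Without adjustment, the pooled respondent share is:
  (600/1500)×59.2 + (540/1500)×56.5 + (360/1500)×84.7 = 64.348%
Reweighting by population loyalty tier shares:
  0.2×59.2 + 0.6×56.5 + 0.2×84.7 = 62.68%
Difference = 62.68 − 64.348 = -1.668 pp.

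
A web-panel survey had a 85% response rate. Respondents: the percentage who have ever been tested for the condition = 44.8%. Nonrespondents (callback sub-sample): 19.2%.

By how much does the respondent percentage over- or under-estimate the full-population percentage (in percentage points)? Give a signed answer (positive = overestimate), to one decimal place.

+3.8 percentage points

Nonresponse fraction = 1 − 0.85 = 0.15.
Bias = (nonresponse fraction) × (respondent percentage − nonrespondent percentage)
     = 0.15 × (44.8 − 19.2) = 0.15 × 25.6 = 3.84.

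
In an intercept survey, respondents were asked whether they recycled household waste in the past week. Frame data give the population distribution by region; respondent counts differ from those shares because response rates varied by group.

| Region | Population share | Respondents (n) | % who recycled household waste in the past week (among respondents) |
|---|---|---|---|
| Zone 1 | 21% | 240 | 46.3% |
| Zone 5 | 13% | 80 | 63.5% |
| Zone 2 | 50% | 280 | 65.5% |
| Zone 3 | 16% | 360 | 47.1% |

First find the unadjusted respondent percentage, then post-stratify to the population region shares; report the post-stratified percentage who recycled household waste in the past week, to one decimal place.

58.3%

Unadjusted (pooled respondent) estimate weights by respondent counts:
  (240/960)×46.3 + (80/960)×63.5 + (280/960)×65.5 + (360/960)×47.1 = 53.6333%
Post-stratified estimate weights by population shares:
  0.21×46.3 + 0.13×63.5 + 0.5×65.5 + 0.16×47.1 = 58.264%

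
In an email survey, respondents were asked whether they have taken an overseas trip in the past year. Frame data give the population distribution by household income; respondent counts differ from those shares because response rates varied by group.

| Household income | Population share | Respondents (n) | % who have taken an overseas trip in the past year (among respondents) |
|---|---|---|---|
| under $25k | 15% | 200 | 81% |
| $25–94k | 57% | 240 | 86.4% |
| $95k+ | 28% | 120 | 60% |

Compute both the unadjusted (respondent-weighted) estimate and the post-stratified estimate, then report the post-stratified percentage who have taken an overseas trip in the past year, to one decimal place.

Naive respondent-only estimate (weights = respondent counts):
  (200/560)×81 + (240/560)×86.4 + (120/560)×60 = 78.8143%
Post-stratifying to population shares instead:
  0.15×81 + 0.57×86.4 + 0.28×60 = 78.198%

78.2%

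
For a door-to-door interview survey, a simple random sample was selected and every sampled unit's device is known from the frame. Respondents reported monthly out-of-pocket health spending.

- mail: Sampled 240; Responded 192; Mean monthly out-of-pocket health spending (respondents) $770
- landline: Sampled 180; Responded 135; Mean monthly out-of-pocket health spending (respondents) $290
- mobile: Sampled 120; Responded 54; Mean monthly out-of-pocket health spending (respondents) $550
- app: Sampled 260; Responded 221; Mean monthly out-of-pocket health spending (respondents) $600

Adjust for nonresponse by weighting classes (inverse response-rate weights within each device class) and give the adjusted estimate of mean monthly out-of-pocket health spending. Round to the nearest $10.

Response rates by class: mail 192/240 = 80%, landline 135/180 = 75%, mobile 54/120 = 45%, app 221/260 = 85%.
With weight = n_sampled/n_responded per class, the weighted class total is n_sampled:
  mail: 240 × 770 = 184,800
  landline: 180 × 290 = 52,200
  mobile: 120 × 550 = 66,000
  app: 260 × 600 = 156,000
Adjusted estimate = 459,000 / 800 = 573.75 → $570.

$570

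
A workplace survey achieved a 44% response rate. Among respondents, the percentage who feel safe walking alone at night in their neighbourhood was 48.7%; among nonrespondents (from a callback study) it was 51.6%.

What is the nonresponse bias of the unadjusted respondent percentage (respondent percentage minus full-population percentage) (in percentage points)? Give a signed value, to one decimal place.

Nonresponse fraction = 1 − 0.44 = 0.56.
Bias = (nonresponse fraction) × (respondent percentage − nonrespondent percentage)
     = 0.56 × (48.7 − 51.6) = 0.56 × -2.9 = -1.624.

-1.6 percentage points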